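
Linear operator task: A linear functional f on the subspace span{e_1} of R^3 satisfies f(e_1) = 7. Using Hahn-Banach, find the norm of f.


The norm of f is given by ||f|| = sup_{||x||=1} |f(x)|.
On span{e_1}, ||e_1|| = 1, so ||f|| = |f(e_1)| / ||e_1||
= |7| / 1 = 7.0000

7.0000


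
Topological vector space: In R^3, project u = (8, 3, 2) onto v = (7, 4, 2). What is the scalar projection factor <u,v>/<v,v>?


Computing <u,v> = 8*7 + 3*4 + 2*2 = 72
Computing <v,v> = 7^2 + 4^2 + 2^2 = 69
Projection coefficient = 72/69 = 1.0435

1.0435


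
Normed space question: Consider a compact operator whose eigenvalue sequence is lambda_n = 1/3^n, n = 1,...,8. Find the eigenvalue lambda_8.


The eigenvalue formula gives lambda_8 = 1/3^8
= 1/6561
= 1.5242e-04

1.5242e-04


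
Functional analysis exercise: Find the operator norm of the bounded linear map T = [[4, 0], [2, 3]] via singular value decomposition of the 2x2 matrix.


A^T A = [[20, 6], [6, 9]]
trace(A^T A) = 29, det(A^T A) = 144
discriminant = 29^2 - 4*144 = 265
Largest eigenvalue of A^T A = (trace + sqrt(disc))/2 = 22.6394
||T|| = sqrt(22.6394) = 4.7581

4.7581


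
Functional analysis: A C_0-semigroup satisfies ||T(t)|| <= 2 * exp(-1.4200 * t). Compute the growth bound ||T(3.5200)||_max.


||T(3.5200)|| <= 2 * exp(-1.4200 * 3.5200)
= 2 * exp(-4.9984)
= 2 * 0.0067
= 0.0135

0.0135


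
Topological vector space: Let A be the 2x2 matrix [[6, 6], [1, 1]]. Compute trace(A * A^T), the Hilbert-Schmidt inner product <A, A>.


trace(A * A^T) = sum of squares of all entries
= 6^2 + 6^2 + 1^2 + 1^2
= 36 + 36 + 1 + 1
= 74

74


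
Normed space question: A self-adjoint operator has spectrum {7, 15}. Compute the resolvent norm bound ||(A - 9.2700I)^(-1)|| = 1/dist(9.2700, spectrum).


dist(9.2700, {7, 15}) = min(|9.2700 - 7|, |9.2700 - 15|)
= min(2.2700, 5.7300) = 2.2700
Resolvent bound = 1/2.2700 = 0.4405

0.4405


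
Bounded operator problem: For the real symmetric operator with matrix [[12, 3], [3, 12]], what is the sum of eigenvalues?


For a self-adjoint (symmetric) matrix, the eigenvalues are real.
The sum of eigenvalues equals the trace of the matrix.
trace = 12 + 12 = 24

24


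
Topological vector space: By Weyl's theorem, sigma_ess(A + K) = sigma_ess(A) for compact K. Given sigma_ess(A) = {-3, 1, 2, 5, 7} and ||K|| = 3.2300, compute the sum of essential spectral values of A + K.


By Weyl's theorem, the essential spectrum is invariant under compact perturbations.
sigma_ess(A + K) = sigma_ess(A) = {-3, 1, 2, 5, 7}
Sum = -3 + 1 + 2 + 5 + 7 = 12

12


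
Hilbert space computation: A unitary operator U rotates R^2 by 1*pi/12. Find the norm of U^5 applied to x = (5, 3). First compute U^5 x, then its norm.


U is a rotation by theta = 1*pi/12
U^5 = rotation by 5*theta = 5*pi/12
cos(5*pi/12) = 0.2588, sin(5*pi/12) = 0.9659
U^5 x = (0.2588 * 5 - 0.9659 * 3, 0.9659 * 5 + 0.2588 * 3)
= (-1.6037, 5.6061)
||U^5 x|| = sqrt((-1.6037)^2 + 5.6061^2) = sqrt(34.0000) = 5.8310

5.8310


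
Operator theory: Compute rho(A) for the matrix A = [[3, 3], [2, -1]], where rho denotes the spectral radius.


For a 2x2 matrix, eigenvalues satisfy lambda^2 - (trace)*lambda + det = 0
trace = 3 + -1 = 2
det = 3*-1 - 3*2 = -9
discriminant = 2^2 - 4*(-9) = 40
spectral radius = max |eigenvalue| = 4.1623

4.1623


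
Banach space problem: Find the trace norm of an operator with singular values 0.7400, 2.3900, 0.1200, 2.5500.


The nuclear norm is the sum of all singular values.
||T||_1 = 0.7400 + 2.3900 + 0.1200 + 2.5500
= 5.8000

5.8000


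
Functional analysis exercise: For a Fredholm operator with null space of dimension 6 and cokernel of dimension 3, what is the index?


The Fredholm index is defined as ind(T) = dim(ker T) - dim(coker T)
= 6 - 3
= 3

3


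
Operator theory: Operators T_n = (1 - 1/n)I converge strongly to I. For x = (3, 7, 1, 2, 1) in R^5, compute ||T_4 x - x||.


T_4 x - x = (1 - 1/4)x - x = -x/4
||x|| = sqrt(64) = 8.0000
||T_4 x - x|| = ||x||/4 = 8.0000/4 = 2.0000

2.0000


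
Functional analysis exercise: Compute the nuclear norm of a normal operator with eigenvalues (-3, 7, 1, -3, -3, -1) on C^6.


For a normal operator, singular values equal |eigenvalues|.
Trace norm = sum |lambda_i| = 3 + 7 + 1 + 3 + 3 + 1
= 18

18


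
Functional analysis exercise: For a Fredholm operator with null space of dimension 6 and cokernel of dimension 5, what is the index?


The Fredholm index is defined as ind(T) = dim(ker T) - dim(coker T)
= 6 - 5
= 1

1


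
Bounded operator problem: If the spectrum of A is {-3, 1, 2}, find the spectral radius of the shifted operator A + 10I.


Spectrum of A + 10I = {7, 11, 12}
Spectral radius = max |lambda| over the shifted spectrum
= max(7, 11, 12) = 12

12


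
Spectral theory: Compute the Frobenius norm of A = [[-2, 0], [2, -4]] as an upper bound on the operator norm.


||A||_F^2 = sum a_ij^2
= (-2)^2 + 0^2 + 2^2 + (-4)^2
= 4 + 0 + 4 + 16 = 24
||A||_F = sqrt(24) = 4.8990

4.8990


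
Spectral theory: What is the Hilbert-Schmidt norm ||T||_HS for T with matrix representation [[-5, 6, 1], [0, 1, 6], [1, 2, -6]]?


The Hilbert-Schmidt norm is sqrt(sum of squares of all entries).
Sum of squares = (-5)^2 + 6^2 + 1^2 + 0^2 + 1^2 + 6^2 + 1^2 + 2^2 + (-6)^2
= 25 + 36 + 1 + 0 + 1 + 36 + 1 + 4 + 36 = 140
||T||_HS = sqrt(140) = 11.8322

11.8322


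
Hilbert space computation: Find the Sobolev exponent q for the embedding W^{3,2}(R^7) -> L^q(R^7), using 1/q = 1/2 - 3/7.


Using the Sobolev embedding formula: 1/q = 1/p - k/n
1/q = 1/2 - 3/7 = 1/14
q = 1/(1/14) = 14

14.0000


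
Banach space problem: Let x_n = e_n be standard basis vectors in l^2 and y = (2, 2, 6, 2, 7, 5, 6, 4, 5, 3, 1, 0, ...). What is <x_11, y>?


x_11 = e_11 is the standard basis vector with 1 in position 11.
<x_11, y> = y_11 = 1
As n -> infinity, <x_n, y> -> 0, confirming weak convergence of (x_n) to 0.

1


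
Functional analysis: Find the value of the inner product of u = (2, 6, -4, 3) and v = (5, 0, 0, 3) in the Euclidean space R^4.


Computing the standard inner product <u, v> = sum u_i * v_i
= 2*5 + 6*0 + -4*0 + 3*3
= 10 + 0 + 0 + 9
= 19

19


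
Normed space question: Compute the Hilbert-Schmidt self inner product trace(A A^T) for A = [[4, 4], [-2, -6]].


trace(A * A^T) = sum of squares of all entries
= 4^2 + 4^2 + (-2)^2 + (-6)^2
= 16 + 16 + 4 + 36
= 72

72


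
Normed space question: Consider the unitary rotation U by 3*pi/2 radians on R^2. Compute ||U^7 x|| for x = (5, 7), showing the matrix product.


U is a rotation by theta = 3*pi/2
U^7 = rotation by 7*theta = 21*pi/2 = 1*pi/2 (mod 2*pi)
cos(1*pi/2) = 0.0000, sin(1*pi/2) = 1.0000
U^7 x = (0.0000 * 5 - 1.0000 * 7, 1.0000 * 5 + 0.0000 * 7)
= (-7.0000, 5.0000)
||U^7 x|| = sqrt((-7.0000)^2 + 5.0000^2) = sqrt(74.0000) = 8.6023

8.6023


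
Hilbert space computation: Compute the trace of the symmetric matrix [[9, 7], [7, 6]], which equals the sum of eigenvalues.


For a self-adjoint (symmetric) matrix, the eigenvalues are real.
The sum of eigenvalues equals the trace of the matrix.
trace = 9 + 6 = 15

15


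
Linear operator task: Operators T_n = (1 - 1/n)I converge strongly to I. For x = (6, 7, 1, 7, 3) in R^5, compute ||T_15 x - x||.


T_15 x - x = (1 - 1/15)x - x = -x/15
||x|| = sqrt(144) = 12.0000
||T_15 x - x|| = ||x||/15 = 12.0000/15 = 0.8000

0.8000


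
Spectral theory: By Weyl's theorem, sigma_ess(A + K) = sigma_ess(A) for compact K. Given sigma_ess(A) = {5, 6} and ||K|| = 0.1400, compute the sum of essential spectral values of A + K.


By Weyl's theorem, the essential spectrum is invariant under compact perturbations.
sigma_ess(A + K) = sigma_ess(A) = {5, 6}
Sum = 5 + 6 = 11

11


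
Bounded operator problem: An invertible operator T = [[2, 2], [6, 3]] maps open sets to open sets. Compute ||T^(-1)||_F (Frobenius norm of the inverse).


det(T) = 2*3 - 2*6 = -6
T^(-1) = (1/-6) * [[3, -2], [-6, 2]] = [[-0.5000, 0.3333], [1.0000, -0.3333]]
||T^(-1)||_F^2 = (-0.5000)^2 + 0.3333^2 + 1.0000^2 + (-0.3333)^2 = 1.4722
||T^(-1)||_F = sqrt(1.4722) = 1.2134

1.2134


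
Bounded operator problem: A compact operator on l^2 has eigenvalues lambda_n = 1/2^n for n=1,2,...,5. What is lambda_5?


The eigenvalue formula gives lambda_5 = 1/2^5
= 1/32
= 0.0312

0.0312


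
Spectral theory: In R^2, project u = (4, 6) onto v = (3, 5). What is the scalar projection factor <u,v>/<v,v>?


Computing <u,v> = 4*3 + 6*5 = 42
Computing <v,v> = 3^2 + 5^2 = 34
Projection coefficient = 42/34 = 1.2353

1.2353


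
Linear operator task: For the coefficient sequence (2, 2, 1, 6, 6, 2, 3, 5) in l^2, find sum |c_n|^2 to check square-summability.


sum |c_n|^2 = 2^2 + 2^2 + 1^2 + 6^2 + 6^2 + 2^2 + 3^2 + 5^2
= 4 + 4 + 1 + 36 + 36 + 4 + 9 + 25
= 119

119


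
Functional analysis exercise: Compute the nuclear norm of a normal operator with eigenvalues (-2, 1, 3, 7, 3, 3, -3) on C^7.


For a normal operator, singular values equal |eigenvalues|.
Trace norm = sum |lambda_i| = 2 + 1 + 3 + 7 + 3 + 3 + 3
= 22

22


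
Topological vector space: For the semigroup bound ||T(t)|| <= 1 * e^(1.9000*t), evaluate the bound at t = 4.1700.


||T(4.1700)|| <= 1 * exp(1.9000 * 4.1700)
= 1 * exp(7.9230)
= 1 * 2760.0388
= 2760.0388

2760.0388


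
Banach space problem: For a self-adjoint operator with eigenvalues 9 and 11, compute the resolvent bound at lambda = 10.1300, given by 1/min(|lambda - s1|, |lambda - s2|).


dist(10.1300, {9, 11}) = min(|10.1300 - 9|, |10.1300 - 11|)
= min(1.1300, 0.8700) = 0.8700
Resolvent bound = 1/0.8700 = 1.1494

1.1494


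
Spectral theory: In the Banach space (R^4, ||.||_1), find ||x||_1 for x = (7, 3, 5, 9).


The l^1 norm equals the sum of absolute values of all components.
||x||_1 = 7 + 3 + 5 + 9
= 24

24.0000


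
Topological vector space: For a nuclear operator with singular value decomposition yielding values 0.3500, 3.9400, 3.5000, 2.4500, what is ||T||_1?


The nuclear norm is the sum of all singular values.
||T||_1 = 0.3500 + 3.9400 + 3.5000 + 2.4500
= 10.2400

10.2400


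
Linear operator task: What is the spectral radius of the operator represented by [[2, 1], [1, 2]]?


For a 2x2 matrix, eigenvalues satisfy lambda^2 - (trace)*lambda + det = 0
trace = 2 + 2 = 4
det = 2*2 - 1*1 = 3
discriminant = 4^2 - 4*(3) = 4
spectral radius = max |eigenvalue| = 3.0000

3.0000


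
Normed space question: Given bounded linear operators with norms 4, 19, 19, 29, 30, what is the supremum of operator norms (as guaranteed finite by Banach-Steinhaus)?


By the Uniform Boundedness Principle, the supremum of norms is finite.
sup_k ||T_k|| = max(4, 19, 19, 29, 30) = 30

30


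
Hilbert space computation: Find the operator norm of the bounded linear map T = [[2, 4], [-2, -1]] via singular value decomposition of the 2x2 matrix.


A^T A = [[8, 10], [10, 17]]
trace(A^T A) = 25, det(A^T A) = 36
discriminant = 25^2 - 4*36 = 481
Largest eigenvalue of A^T A = (trace + sqrt(disc))/2 = 23.4659
||T|| = sqrt(23.4659) = 4.8442

4.8442


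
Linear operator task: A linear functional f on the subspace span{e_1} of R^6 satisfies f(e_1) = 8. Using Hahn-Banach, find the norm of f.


The norm of f is given by ||f|| = sup_{||x||=1} |f(x)|.
On span{e_1}, ||e_1|| = 1, so ||f|| = |f(e_1)| / ||e_1||
= |8| / 1 = 8.0000

8.0000


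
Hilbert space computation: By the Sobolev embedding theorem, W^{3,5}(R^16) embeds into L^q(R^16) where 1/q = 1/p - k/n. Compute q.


Using the Sobolev embedding formula: 1/q = 1/p - k/n
1/q = 1/5 - 3/16 = 1/80
q = 1/(1/80) = 80

80.0000


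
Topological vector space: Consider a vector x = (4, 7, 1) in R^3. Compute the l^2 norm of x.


The l^2 norm = (sum |x_i|^2)^(1/2)
Sum of 2th powers = 16 + 49 + 1 = 66
||x||_2 = (66)^(1/2) = 8.1240

8.1240


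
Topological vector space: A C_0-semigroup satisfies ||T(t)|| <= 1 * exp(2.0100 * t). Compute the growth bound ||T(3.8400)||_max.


||T(3.8400)|| <= 1 * exp(2.0100 * 3.8400)
= 1 * exp(7.7184)
= 1 * 2249.3577
= 2249.3577

2249.3577


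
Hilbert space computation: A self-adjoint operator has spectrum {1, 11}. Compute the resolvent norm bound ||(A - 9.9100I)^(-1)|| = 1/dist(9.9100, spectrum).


dist(9.9100, {1, 11}) = min(|9.9100 - 1|, |9.9100 - 11|)
= min(8.9100, 1.0900) = 1.0900
Resolvent bound = 1/1.0900 = 0.9174

0.9174


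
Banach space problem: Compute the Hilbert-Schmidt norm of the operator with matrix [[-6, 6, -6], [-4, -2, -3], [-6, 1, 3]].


The Hilbert-Schmidt norm is sqrt(sum of squares of all entries).
Sum of squares = (-6)^2 + 6^2 + (-6)^2 + (-4)^2 + (-2)^2 + (-3)^2 + (-6)^2 + 1^2 + 3^2
= 36 + 36 + 36 + 16 + 4 + 9 + 36 + 1 + 9 = 183
||T||_HS = sqrt(183) = 13.5277

13.5277


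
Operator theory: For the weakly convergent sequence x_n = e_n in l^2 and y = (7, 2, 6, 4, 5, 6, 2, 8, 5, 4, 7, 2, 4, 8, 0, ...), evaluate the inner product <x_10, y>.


x_10 = e_10 is the standard basis vector with 1 in position 10.
<x_10, y> = y_10 = 4
As n -> infinity, <x_n, y> -> 0, confirming weak convergence of (x_n) to 0.

4


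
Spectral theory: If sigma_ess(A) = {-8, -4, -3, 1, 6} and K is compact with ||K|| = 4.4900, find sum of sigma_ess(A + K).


By Weyl's theorem, the essential spectrum is invariant under compact perturbations.
sigma_ess(A + K) = sigma_ess(A) = {-8, -4, -3, 1, 6}
Sum = -8 + -4 + -3 + 1 + 6 = -8

-8


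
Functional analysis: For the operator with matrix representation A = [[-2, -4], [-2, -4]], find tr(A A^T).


trace(A * A^T) = sum of squares of all entries
= (-2)^2 + (-4)^2 + (-2)^2 + (-4)^2
= 4 + 16 + 4 + 16
= 40

40


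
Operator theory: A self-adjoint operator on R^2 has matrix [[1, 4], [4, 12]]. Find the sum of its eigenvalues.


For a self-adjoint (symmetric) matrix, the eigenvalues are real.
The sum of eigenvalues equals the trace of the matrix.
trace = 1 + 12 = 13

13


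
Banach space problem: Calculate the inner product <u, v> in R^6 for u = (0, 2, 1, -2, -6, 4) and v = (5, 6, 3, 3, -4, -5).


Computing the standard inner product <u, v> = sum u_i * v_i
= 0*5 + 2*6 + 1*3 + -2*3 + -6*-4 + 4*-5
= 0 + 12 + 3 + -6 + 24 + -20
= 13

13


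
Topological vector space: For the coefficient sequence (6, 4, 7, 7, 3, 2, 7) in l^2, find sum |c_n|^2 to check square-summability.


sum |c_n|^2 = 6^2 + 4^2 + 7^2 + 7^2 + 3^2 + 2^2 + 7^2
= 36 + 16 + 49 + 49 + 9 + 4 + 49
= 212

212


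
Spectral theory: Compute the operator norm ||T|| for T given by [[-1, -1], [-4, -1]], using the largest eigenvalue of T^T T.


A^T A = [[17, 5], [5, 2]]
trace(A^T A) = 19, det(A^T A) = 9
discriminant = 19^2 - 4*9 = 325
Largest eigenvalue of A^T A = (trace + sqrt(disc))/2 = 18.5139
||T|| = sqrt(18.5139) = 4.3028

4.3028


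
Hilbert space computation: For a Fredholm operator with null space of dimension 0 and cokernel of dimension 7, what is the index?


The Fredholm index is defined as ind(T) = dim(ker T) - dim(coker T)
= 0 - 7
= -7

-7


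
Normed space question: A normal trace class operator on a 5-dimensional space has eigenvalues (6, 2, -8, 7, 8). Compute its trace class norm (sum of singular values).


For a normal operator, singular values equal |eigenvalues|.
Trace norm = sum |lambda_i| = 6 + 2 + 8 + 7 + 8
= 31

31


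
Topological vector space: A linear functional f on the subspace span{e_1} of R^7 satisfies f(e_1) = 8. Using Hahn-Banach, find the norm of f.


The norm of f is given by ||f|| = sup_{||x||=1} |f(x)|.
On span{e_1}, ||e_1|| = 1, so ||f|| = |f(e_1)| / ||e_1||
= |8| / 1 = 8.0000

8.0000


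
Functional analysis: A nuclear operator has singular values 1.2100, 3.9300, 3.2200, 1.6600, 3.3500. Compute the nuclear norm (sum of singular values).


The nuclear norm is the sum of all singular values.
||T||_1 = 1.2100 + 3.9300 + 3.2200 + 1.6600 + 3.3500
= 13.3700

13.3700


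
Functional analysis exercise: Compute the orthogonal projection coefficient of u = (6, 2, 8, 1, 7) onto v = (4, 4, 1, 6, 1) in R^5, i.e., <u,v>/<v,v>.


Computing <u,v> = 6*4 + 2*4 + 8*1 + 1*6 + 7*1 = 53
Computing <v,v> = 4^2 + 4^2 + 1^2 + 6^2 + 1^2 = 70
Projection coefficient = 53/70 = 0.7571

0.7571


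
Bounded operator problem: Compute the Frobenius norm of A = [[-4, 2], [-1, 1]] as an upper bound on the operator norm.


||A||_F^2 = sum a_ij^2
= (-4)^2 + 2^2 + (-1)^2 + 1^2
= 16 + 4 + 1 + 1 = 22
||A||_F = sqrt(22) = 4.6904

4.6904


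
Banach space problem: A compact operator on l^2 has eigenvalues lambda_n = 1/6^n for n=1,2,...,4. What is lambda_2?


The eigenvalue formula gives lambda_2 = 1/6^2
= 1/36
= 0.0278

0.0278


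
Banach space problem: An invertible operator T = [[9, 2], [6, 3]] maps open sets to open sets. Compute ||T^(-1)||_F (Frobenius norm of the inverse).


det(T) = 9*3 - 2*6 = 15
T^(-1) = (1/15) * [[3, -2], [-6, 9]] = [[0.2000, -0.1333], [-0.4000, 0.6000]]
||T^(-1)||_F^2 = 0.2000^2 + (-0.1333)^2 + (-0.4000)^2 + 0.6000^2 = 0.5778
||T^(-1)||_F = sqrt(0.5778) = 0.7601

0.7601


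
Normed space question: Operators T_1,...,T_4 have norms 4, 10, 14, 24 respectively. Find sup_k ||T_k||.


By the Uniform Boundedness Principle, the supremum of norms is finite.
sup_k ||T_k|| = max(4, 10, 14, 24) = 24

24


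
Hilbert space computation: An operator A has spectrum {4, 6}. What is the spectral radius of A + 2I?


Spectrum of A + 2I = {6, 8}
Spectral radius = max |lambda| over the shifted spectrum
= max(6, 8) = 8

8


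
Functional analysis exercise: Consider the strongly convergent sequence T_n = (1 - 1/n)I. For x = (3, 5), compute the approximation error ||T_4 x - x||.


T_4 x - x = (1 - 1/4)x - x = -x/4
||x|| = sqrt(34) = 5.8310
||T_4 x - x|| = ||x||/4 = 5.8310/4 = 1.4577

1.4577


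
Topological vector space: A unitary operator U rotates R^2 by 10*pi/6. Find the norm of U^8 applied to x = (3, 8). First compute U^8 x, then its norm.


U is a rotation by theta = 10*pi/6
U^8 = rotation by 8*theta = 80*pi/6 = 8*pi/6 (mod 2*pi)
cos(8*pi/6) = -0.5000, sin(8*pi/6) = -0.8660
U^8 x = (-0.5000 * 3 - -0.8660 * 8, -0.8660 * 3 + -0.5000 * 8)
= (5.4282, -6.5981)
||U^8 x|| = sqrt(5.4282^2 + (-6.5981)^2) = sqrt(73.0000) = 8.5440

8.5440


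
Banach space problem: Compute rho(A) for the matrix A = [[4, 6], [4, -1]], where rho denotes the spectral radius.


For a 2x2 matrix, eigenvalues satisfy lambda^2 - (trace)*lambda + det = 0
trace = 4 + -1 = 3
det = 4*-1 - 6*4 = -28
discriminant = 3^2 - 4*(-28) = 121
spectral radius = max |eigenvalue| = 7.0000

7.0000


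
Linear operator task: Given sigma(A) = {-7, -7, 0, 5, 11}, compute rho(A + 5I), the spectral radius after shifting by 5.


Spectrum of A + 5I = {-2, -2, 5, 10, 16}
Spectral radius = max |lambda| over the shifted spectrum
= max(2, 2, 5, 10, 16) = 16

16


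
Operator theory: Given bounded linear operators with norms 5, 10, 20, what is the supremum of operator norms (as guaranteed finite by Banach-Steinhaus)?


By the Uniform Boundedness Principle, the supremum of norms is finite.
sup_k ||T_k|| = max(5, 10, 20) = 20

20


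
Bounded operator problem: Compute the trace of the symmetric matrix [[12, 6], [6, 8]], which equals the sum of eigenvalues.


For a self-adjoint (symmetric) matrix, the eigenvalues are real.
The sum of eigenvalues equals the trace of the matrix.
trace = 12 + 8 = 20

20


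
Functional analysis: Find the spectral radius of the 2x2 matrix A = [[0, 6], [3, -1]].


For a 2x2 matrix, eigenvalues satisfy lambda^2 - (trace)*lambda + det = 0
trace = 0 + -1 = -1
det = 0*-1 - 6*3 = -18
discriminant = (-1)^2 - 4*(-18) = 73
spectral radius = max |eigenvalue| = 4.7720

4.7720


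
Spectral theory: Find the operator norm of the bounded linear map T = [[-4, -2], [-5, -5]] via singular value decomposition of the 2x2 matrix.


A^T A = [[41, 33], [33, 29]]
trace(A^T A) = 70, det(A^T A) = 100
discriminant = 70^2 - 4*100 = 4500
Largest eigenvalue of A^T A = (trace + sqrt(disc))/2 = 68.5410
||T|| = sqrt(68.5410) = 8.2790

8.2790


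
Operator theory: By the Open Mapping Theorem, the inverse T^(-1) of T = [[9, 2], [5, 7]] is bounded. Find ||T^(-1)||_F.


det(T) = 9*7 - 2*5 = 53
T^(-1) = (1/53) * [[7, -2], [-5, 9]] = [[0.1321, -0.0377], [-0.0943, 0.1698]]
||T^(-1)||_F^2 = 0.1321^2 + (-0.0377)^2 + (-0.0943)^2 + 0.1698^2 = 0.0566
||T^(-1)||_F = sqrt(0.0566) = 0.2379

0.2379


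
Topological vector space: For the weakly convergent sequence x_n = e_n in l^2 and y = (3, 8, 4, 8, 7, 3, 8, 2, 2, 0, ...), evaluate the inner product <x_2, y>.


x_2 = e_2 is the standard basis vector with 1 in position 2.
<x_2, y> = y_2 = 8
As n -> infinity, <x_n, y> -> 0, confirming weak convergence of (x_n) to 0.

8


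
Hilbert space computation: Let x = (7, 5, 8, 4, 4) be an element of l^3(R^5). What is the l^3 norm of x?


The l^3 norm = (sum |x_i|^3)^(1/3)
Sum of 3th powers = 343 + 125 + 512 + 64 + 64 = 1108
||x||_3 = (1108)^(1/3) = 10.3478

10.3478


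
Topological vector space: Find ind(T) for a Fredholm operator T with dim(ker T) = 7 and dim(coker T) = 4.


The Fredholm index is defined as ind(T) = dim(ker T) - dim(coker T)
= 7 - 4
= 3

3


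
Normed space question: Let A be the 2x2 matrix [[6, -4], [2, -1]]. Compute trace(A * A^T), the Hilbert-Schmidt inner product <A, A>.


trace(A * A^T) = sum of squares of all entries
= 6^2 + (-4)^2 + 2^2 + (-1)^2
= 36 + 16 + 4 + 1
= 57

57


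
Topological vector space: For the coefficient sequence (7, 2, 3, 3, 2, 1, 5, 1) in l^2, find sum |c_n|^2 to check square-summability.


sum |c_n|^2 = 7^2 + 2^2 + 3^2 + 3^2 + 2^2 + 1^2 + 5^2 + 1^2
= 49 + 4 + 9 + 9 + 4 + 1 + 25 + 1
= 102

102


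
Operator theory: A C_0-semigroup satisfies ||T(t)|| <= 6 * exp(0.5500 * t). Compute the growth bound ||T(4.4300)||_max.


||T(4.4300)|| <= 6 * exp(0.5500 * 4.4300)
= 6 * exp(2.4365)
= 6 * 11.4330
= 68.5977

68.5977


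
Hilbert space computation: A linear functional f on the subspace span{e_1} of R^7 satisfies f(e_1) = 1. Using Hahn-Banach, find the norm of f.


The norm of f is given by ||f|| = sup_{||x||=1} |f(x)|.
On span{e_1}, ||e_1|| = 1, so ||f|| = |f(e_1)| / ||e_1||
= |1| / 1 = 1.0000

1.0000


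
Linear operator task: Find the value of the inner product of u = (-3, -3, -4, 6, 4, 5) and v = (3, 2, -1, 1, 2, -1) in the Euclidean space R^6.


Computing the standard inner product <u, v> = sum u_i * v_i
= -3*3 + -3*2 + -4*-1 + 6*1 + 4*2 + 5*-1
= -9 + -6 + 4 + 6 + 8 + -5
= -2

-2


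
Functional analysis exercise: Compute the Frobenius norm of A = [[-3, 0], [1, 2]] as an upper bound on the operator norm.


||A||_F^2 = sum a_ij^2
= (-3)^2 + 0^2 + 1^2 + 2^2
= 9 + 0 + 1 + 4 = 14
||A||_F = sqrt(14) = 3.7417

3.7417


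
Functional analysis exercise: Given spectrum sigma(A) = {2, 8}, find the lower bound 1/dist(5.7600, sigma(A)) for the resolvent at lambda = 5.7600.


dist(5.7600, {2, 8}) = min(|5.7600 - 2|, |5.7600 - 8|)
= min(3.7600, 2.2400) = 2.2400
Resolvent bound = 1/2.2400 = 0.4464

0.4464


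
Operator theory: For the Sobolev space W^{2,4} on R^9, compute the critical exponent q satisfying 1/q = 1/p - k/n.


Using the Sobolev embedding formula: 1/q = 1/p - k/n
1/q = 1/4 - 2/9 = 1/36
q = 1/(1/36) = 36

36.0000


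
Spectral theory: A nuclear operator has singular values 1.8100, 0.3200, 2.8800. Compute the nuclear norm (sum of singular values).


The nuclear norm is the sum of all singular values.
||T||_1 = 1.8100 + 0.3200 + 2.8800
= 5.0100

5.0100


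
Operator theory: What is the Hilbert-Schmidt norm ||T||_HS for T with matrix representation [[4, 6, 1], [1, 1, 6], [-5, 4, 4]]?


The Hilbert-Schmidt norm is sqrt(sum of squares of all entries).
Sum of squares = 4^2 + 6^2 + 1^2 + 1^2 + 1^2 + 6^2 + (-5)^2 + 4^2 + 4^2
= 16 + 36 + 1 + 1 + 1 + 36 + 25 + 16 + 16 = 148
||T||_HS = sqrt(148) = 12.1655

12.1655


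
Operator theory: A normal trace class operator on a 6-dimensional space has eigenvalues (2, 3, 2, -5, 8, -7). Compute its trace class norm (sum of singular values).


For a normal operator, singular values equal |eigenvalues|.
Trace norm = sum |lambda_i| = 2 + 3 + 2 + 5 + 8 + 7
= 27

27


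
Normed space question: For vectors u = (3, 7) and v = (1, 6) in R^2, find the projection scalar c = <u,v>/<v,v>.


Computing <u,v> = 3*1 + 7*6 = 45
Computing <v,v> = 1^2 + 6^2 = 37
Projection coefficient = 45/37 = 1.2162

1.2162


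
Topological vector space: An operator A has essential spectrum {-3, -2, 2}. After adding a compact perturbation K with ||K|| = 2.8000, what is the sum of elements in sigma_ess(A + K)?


By Weyl's theorem, the essential spectrum is invariant under compact perturbations.
sigma_ess(A + K) = sigma_ess(A) = {-3, -2, 2}
Sum = -3 + -2 + 2 = -3

-3


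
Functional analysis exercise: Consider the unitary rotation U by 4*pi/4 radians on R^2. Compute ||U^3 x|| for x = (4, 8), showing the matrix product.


U is a rotation by theta = 4*pi/4
U^3 = rotation by 3*theta = 12*pi/4 = 4*pi/4 (mod 2*pi)
cos(4*pi/4) = -1.0000, sin(4*pi/4) = 0.0000
U^3 x = (-1.0000 * 4 - 0.0000 * 8, 0.0000 * 4 + -1.0000 * 8)
= (-4.0000, -8.0000)
||U^3 x|| = sqrt((-4.0000)^2 + (-8.0000)^2) = sqrt(80.0000) = 8.9443

8.9443


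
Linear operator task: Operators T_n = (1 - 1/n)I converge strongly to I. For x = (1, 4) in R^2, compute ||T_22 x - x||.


T_22 x - x = (1 - 1/22)x - x = -x/22
||x|| = sqrt(17) = 4.1231
||T_22 x - x|| = ||x||/22 = 4.1231/22 = 0.1874

0.1874


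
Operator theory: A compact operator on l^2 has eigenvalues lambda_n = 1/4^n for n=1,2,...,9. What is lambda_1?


The eigenvalue formula gives lambda_1 = 1/4^1
= 1/4
= 0.2500

0.2500


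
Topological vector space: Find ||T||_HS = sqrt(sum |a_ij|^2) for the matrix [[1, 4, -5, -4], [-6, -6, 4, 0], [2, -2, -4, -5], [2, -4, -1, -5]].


The Hilbert-Schmidt norm is sqrt(sum of squares of all entries).
Sum of squares = 1^2 + 4^2 + (-5)^2 + (-4)^2 + (-6)^2 + (-6)^2 + 4^2 + 0^2 + 2^2 + (-2)^2 + (-4)^2 + (-5)^2 + 2^2 + (-4)^2 + (-1)^2 + (-5)^2
= 1 + 16 + 25 + 16 + 36 + 36 + 16 + 0 + 4 + 4 + 16 + 25 + 4 + 16 + 1 + 25 = 241
||T||_HS = sqrt(241) = 15.5242

15.5242


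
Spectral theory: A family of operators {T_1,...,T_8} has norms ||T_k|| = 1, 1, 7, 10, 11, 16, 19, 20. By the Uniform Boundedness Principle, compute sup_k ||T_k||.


By the Uniform Boundedness Principle, the supremum of norms is finite.
sup_k ||T_k|| = max(1, 1, 7, 10, 11, 16, 19, 20) = 20

20


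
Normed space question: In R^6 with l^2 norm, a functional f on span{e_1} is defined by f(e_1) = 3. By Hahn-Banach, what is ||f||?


The norm of f is given by ||f|| = sup_{||x||=1} |f(x)|.
On span{e_1}, ||e_1|| = 1, so ||f|| = |f(e_1)| / ||e_1||
= |3| / 1 = 3.0000

3.0000


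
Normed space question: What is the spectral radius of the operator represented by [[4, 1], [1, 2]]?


For a 2x2 matrix, eigenvalues satisfy lambda^2 - (trace)*lambda + det = 0
trace = 4 + 2 = 6
det = 4*2 - 1*1 = 7
discriminant = 6^2 - 4*(7) = 8
spectral radius = max |eigenvalue| = 4.4142

4.4142


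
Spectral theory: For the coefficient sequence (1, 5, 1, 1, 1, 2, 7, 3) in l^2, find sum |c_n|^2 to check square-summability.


sum |c_n|^2 = 1^2 + 5^2 + 1^2 + 1^2 + 1^2 + 2^2 + 7^2 + 3^2
= 1 + 25 + 1 + 1 + 1 + 4 + 49 + 9
= 91

91


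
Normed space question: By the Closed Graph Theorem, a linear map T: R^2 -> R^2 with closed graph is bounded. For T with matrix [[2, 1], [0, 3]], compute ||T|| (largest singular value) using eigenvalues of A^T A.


A^T A = [[4, 2], [2, 10]]
trace(A^T A) = 14, det(A^T A) = 36
discriminant = 14^2 - 4*36 = 52
Largest eigenvalue of A^T A = (trace + sqrt(disc))/2 = 10.6056
||T|| = sqrt(10.6056) = 3.2566

3.2566


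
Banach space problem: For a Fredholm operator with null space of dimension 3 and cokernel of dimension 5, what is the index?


The Fredholm index is defined as ind(T) = dim(ker T) - dim(coker T)
= 3 - 5
= -2

-2


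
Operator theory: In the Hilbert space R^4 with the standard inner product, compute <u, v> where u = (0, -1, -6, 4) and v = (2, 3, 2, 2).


Computing the standard inner product <u, v> = sum u_i * v_i
= 0*2 + -1*3 + -6*2 + 4*2
= 0 + -3 + -12 + 8
= -7

-7


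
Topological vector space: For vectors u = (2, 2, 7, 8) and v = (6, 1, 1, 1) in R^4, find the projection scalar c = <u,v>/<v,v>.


Computing <u,v> = 2*6 + 2*1 + 7*1 + 8*1 = 29
Computing <v,v> = 6^2 + 1^2 + 1^2 + 1^2 = 39
Projection coefficient = 29/39 = 0.7436

0.7436


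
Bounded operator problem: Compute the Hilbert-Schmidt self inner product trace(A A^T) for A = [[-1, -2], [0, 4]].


trace(A * A^T) = sum of squares of all entries
= (-1)^2 + (-2)^2 + 0^2 + 4^2
= 1 + 4 + 0 + 16
= 21

21


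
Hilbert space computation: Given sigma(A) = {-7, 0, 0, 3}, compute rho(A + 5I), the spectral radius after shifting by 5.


Spectrum of A + 5I = {-2, 5, 5, 8}
Spectral radius = max |lambda| over the shifted spectrum
= max(2, 5, 5, 8) = 8

8


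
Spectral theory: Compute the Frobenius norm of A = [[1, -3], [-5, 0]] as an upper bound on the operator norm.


||A||_F^2 = sum a_ij^2
= 1^2 + (-3)^2 + (-5)^2 + 0^2
= 1 + 9 + 25 + 0 = 35
||A||_F = sqrt(35) = 5.9161

5.9161


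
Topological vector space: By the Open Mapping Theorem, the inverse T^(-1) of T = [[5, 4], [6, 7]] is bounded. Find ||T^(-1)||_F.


det(T) = 5*7 - 4*6 = 11
T^(-1) = (1/11) * [[7, -4], [-6, 5]] = [[0.6364, -0.3636], [-0.5455, 0.4545]]
||T^(-1)||_F^2 = 0.6364^2 + (-0.3636)^2 + (-0.5455)^2 + 0.4545^2 = 1.0413
||T^(-1)||_F = sqrt(1.0413) = 1.0205

1.0205


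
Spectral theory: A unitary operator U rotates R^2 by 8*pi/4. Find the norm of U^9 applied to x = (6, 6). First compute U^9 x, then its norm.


U is a rotation by theta = 8*pi/4
U^9 = rotation by 9*theta = 72*pi/4 = 0*pi/4 (mod 2*pi)
cos(0*pi/4) = 1.0000, sin(0*pi/4) = 0.0000
U^9 x = (1.0000 * 6 - 0.0000 * 6, 0.0000 * 6 + 1.0000 * 6)
= (6.0000, 6.0000)
||U^9 x|| = sqrt(6.0000^2 + 6.0000^2) = sqrt(72.0000) = 8.4853

8.4853


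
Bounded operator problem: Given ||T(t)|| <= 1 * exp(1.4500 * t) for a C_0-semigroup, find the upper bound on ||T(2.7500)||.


||T(2.7500)|| <= 1 * exp(1.4500 * 2.7500)
= 1 * exp(3.9875)
= 1 * 53.9199
= 53.9199

53.9199


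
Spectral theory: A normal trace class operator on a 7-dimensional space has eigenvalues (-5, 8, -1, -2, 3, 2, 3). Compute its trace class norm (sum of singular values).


For a normal operator, singular values equal |eigenvalues|.
Trace norm = sum |lambda_i| = 5 + 8 + 1 + 2 + 3 + 2 + 3
= 24

24


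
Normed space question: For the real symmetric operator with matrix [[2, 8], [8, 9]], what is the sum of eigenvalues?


For a self-adjoint (symmetric) matrix, the eigenvalues are real.
The sum of eigenvalues equals the trace of the matrix.
trace = 2 + 9 = 11

11


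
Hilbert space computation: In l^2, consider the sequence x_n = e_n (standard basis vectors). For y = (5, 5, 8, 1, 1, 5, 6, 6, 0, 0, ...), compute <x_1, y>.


x_1 = e_1 is the standard basis vector with 1 in position 1.
<x_1, y> = y_1 = 5
As n -> infinity, <x_n, y> -> 0, confirming weak convergence of (x_n) to 0.

5


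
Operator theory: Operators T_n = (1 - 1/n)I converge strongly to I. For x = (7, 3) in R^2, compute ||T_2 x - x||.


T_2 x - x = (1 - 1/2)x - x = -x/2
||x|| = sqrt(58) = 7.6158
||T_2 x - x|| = ||x||/2 = 7.6158/2 = 3.8079

3.8079


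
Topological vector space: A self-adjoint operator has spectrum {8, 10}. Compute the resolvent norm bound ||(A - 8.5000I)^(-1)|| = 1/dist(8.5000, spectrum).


dist(8.5000, {8, 10}) = min(|8.5000 - 8|, |8.5000 - 10|)
= min(0.5000, 1.5000) = 0.5000
Resolvent bound = 1/0.5000 = 2.0000

2.0000


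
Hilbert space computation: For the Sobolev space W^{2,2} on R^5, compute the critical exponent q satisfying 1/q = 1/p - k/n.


Using the Sobolev embedding formula: 1/q = 1/p - k/n
1/q = 1/2 - 2/5 = 1/10
q = 1/(1/10) = 10

10.0000


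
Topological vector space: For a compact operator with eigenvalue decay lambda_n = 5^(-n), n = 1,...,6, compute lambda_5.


The eigenvalue formula gives lambda_5 = 1/5^5
= 1/3125
= 3.2000e-04

3.2000e-04


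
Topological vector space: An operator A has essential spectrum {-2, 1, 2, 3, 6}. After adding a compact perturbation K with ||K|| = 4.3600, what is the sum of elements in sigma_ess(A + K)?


By Weyl's theorem, the essential spectrum is invariant under compact perturbations.
sigma_ess(A + K) = sigma_ess(A) = {-2, 1, 2, 3, 6}
Sum = -2 + 1 + 2 + 3 + 6 = 10

10


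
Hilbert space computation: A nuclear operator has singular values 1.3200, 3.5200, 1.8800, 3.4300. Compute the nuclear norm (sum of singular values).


The nuclear norm is the sum of all singular values.
||T||_1 = 1.3200 + 3.5200 + 1.8800 + 3.4300
= 10.1500

10.1500


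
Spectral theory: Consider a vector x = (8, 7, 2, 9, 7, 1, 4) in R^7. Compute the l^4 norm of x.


The l^4 norm = (sum |x_i|^4)^(1/4)
Sum of 4th powers = 4096 + 2401 + 16 + 6561 + 2401 + 1 + 256 = 15732
||x||_4 = (15732)^(1/4) = 11.1994

11.1994


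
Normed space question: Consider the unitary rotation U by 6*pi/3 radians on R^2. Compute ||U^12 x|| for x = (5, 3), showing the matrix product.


U is a rotation by theta = 6*pi/3
U^12 = rotation by 12*theta = 72*pi/3 = 0*pi/3 (mod 2*pi)
cos(0*pi/3) = 1.0000, sin(0*pi/3) = 0.0000
U^12 x = (1.0000 * 5 - 0.0000 * 3, 0.0000 * 5 + 1.0000 * 3)
= (5.0000, 3.0000)
||U^12 x|| = sqrt(5.0000^2 + 3.0000^2) = sqrt(34.0000) = 5.8310

5.8310


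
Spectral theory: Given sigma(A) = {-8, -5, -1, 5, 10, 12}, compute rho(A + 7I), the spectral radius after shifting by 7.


Spectrum of A + 7I = {-1, 2, 6, 12, 17, 19}
Spectral radius = max |lambda| over the shifted spectrum
= max(1, 2, 6, 12, 17, 19) = 19

19


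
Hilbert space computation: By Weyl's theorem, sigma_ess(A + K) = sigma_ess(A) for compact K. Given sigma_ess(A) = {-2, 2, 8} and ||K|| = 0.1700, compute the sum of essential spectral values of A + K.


By Weyl's theorem, the essential spectrum is invariant under compact perturbations.
sigma_ess(A + K) = sigma_ess(A) = {-2, 2, 8}
Sum = -2 + 2 + 8 = 8

8


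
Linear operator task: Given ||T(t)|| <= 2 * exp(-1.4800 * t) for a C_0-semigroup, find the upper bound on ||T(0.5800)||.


||T(0.5800)|| <= 2 * exp(-1.4800 * 0.5800)
= 2 * exp(-0.8584)
= 2 * 0.4238
= 0.8477

0.8477


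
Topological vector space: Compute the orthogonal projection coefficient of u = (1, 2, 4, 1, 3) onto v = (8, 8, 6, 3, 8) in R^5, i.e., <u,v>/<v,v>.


Computing <u,v> = 1*8 + 2*8 + 4*6 + 1*3 + 3*8 = 75
Computing <v,v> = 8^2 + 8^2 + 6^2 + 3^2 + 8^2 = 237
Projection coefficient = 75/237 = 0.3165

0.3165


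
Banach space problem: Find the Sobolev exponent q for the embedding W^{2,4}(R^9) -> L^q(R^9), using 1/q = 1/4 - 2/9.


Using the Sobolev embedding formula: 1/q = 1/p - k/n
1/q = 1/4 - 2/9 = 1/36
q = 1/(1/36) = 36

36.0000


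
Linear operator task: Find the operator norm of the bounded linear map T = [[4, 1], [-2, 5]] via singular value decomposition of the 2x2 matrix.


A^T A = [[20, -6], [-6, 26]]
trace(A^T A) = 46, det(A^T A) = 484
discriminant = 46^2 - 4*484 = 180
Largest eigenvalue of A^T A = (trace + sqrt(disc))/2 = 29.7082
||T|| = sqrt(29.7082) = 5.4505

5.4505


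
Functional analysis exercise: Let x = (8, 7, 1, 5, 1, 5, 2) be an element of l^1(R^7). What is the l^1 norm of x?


The l^1 norm equals the sum of absolute values of all components.
||x||_1 = 8 + 7 + 1 + 5 + 1 + 5 + 2
= 29

29.0000


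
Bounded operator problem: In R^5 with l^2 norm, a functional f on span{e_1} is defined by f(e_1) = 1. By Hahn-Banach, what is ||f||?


The norm of f is given by ||f|| = sup_{||x||=1} |f(x)|.
On span{e_1}, ||e_1|| = 1, so ||f|| = |f(e_1)| / ||e_1||
= |1| / 1 = 1.0000

1.0000


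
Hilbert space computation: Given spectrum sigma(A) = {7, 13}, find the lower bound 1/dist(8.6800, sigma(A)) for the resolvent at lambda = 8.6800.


dist(8.6800, {7, 13}) = min(|8.6800 - 7|, |8.6800 - 13|)
= min(1.6800, 4.3200) = 1.6800
Resolvent bound = 1/1.6800 = 0.5952

0.5952


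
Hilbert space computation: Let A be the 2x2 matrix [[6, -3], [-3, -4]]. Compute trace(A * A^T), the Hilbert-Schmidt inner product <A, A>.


trace(A * A^T) = sum of squares of all entries
= 6^2 + (-3)^2 + (-3)^2 + (-4)^2
= 36 + 9 + 9 + 16
= 70

70


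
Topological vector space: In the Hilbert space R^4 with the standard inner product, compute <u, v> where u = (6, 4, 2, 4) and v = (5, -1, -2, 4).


Computing the standard inner product <u, v> = sum u_i * v_i
= 6*5 + 4*-1 + 2*-2 + 4*4
= 30 + -4 + -4 + 16
= 38

38


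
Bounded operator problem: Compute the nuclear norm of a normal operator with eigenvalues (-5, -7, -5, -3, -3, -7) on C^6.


For a normal operator, singular values equal |eigenvalues|.
Trace norm = sum |lambda_i| = 5 + 7 + 5 + 3 + 3 + 7
= 30

30


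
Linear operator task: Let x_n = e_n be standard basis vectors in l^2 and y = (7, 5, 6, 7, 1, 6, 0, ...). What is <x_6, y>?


x_6 = e_6 is the standard basis vector with 1 in position 6.
<x_6, y> = y_6 = 6
As n -> infinity, <x_n, y> -> 0, confirming weak convergence of (x_n) to 0.

6


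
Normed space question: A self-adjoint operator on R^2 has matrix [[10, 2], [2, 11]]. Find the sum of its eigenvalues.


For a self-adjoint (symmetric) matrix, the eigenvalues are real.
The sum of eigenvalues equals the trace of the matrix.
trace = 10 + 11 = 21

21


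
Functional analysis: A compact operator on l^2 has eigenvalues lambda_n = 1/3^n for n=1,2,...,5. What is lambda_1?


The eigenvalue formula gives lambda_1 = 1/3^1
= 1/3
= 0.3333

0.3333


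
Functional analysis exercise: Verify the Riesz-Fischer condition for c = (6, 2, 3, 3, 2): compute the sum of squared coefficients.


sum |c_n|^2 = 6^2 + 2^2 + 3^2 + 3^2 + 2^2
= 36 + 4 + 9 + 9 + 4
= 62

62


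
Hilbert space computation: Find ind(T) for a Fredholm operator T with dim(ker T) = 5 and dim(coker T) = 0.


The Fredholm index is defined as ind(T) = dim(ker T) - dim(coker T)
= 5 - 0
= 5

5


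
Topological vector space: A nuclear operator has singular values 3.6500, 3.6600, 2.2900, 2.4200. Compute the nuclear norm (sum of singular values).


The nuclear norm is the sum of all singular values.
||T||_1 = 3.6500 + 3.6600 + 2.2900 + 2.4200
= 12.0200

12.0200


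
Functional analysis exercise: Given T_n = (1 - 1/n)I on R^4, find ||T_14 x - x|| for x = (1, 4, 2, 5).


T_14 x - x = (1 - 1/14)x - x = -x/14
||x|| = sqrt(46) = 6.7823
||T_14 x - x|| = ||x||/14 = 6.7823/14 = 0.4845

0.4845


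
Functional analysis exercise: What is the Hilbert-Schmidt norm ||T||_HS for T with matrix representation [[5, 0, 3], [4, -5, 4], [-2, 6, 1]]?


The Hilbert-Schmidt norm is sqrt(sum of squares of all entries).
Sum of squares = 5^2 + 0^2 + 3^2 + 4^2 + (-5)^2 + 4^2 + (-2)^2 + 6^2 + 1^2
= 25 + 0 + 9 + 16 + 25 + 16 + 4 + 36 + 1 = 132
||T||_HS = sqrt(132) = 11.4891

11.4891


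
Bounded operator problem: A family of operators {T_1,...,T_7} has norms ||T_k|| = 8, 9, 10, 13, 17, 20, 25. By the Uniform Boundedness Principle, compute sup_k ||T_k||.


By the Uniform Boundedness Principle, the supremum of norms is finite.
sup_k ||T_k|| = max(8, 9, 10, 13, 17, 20, 25) = 25

25


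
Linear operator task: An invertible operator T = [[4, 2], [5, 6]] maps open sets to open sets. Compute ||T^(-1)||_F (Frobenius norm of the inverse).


det(T) = 4*6 - 2*5 = 14
T^(-1) = (1/14) * [[6, -2], [-5, 4]] = [[0.4286, -0.1429], [-0.3571, 0.2857]]
||T^(-1)||_F^2 = 0.4286^2 + (-0.1429)^2 + (-0.3571)^2 + 0.2857^2 = 0.4133
||T^(-1)||_F = sqrt(0.4133) = 0.6429

0.6429


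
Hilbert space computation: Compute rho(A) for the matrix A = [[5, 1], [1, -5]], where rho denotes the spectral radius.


For a 2x2 matrix, eigenvalues satisfy lambda^2 - (trace)*lambda + det = 0
trace = 5 + -5 = 0
det = 5*-5 - 1*1 = -26
discriminant = 0^2 - 4*(-26) = 104
spectral radius = max |eigenvalue| = 5.0990

5.0990


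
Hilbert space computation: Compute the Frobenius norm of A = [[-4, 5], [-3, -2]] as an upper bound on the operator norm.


||A||_F^2 = sum a_ij^2
= (-4)^2 + 5^2 + (-3)^2 + (-2)^2
= 16 + 25 + 9 + 4 = 54
||A||_F = sqrt(54) = 7.3485

7.3485
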